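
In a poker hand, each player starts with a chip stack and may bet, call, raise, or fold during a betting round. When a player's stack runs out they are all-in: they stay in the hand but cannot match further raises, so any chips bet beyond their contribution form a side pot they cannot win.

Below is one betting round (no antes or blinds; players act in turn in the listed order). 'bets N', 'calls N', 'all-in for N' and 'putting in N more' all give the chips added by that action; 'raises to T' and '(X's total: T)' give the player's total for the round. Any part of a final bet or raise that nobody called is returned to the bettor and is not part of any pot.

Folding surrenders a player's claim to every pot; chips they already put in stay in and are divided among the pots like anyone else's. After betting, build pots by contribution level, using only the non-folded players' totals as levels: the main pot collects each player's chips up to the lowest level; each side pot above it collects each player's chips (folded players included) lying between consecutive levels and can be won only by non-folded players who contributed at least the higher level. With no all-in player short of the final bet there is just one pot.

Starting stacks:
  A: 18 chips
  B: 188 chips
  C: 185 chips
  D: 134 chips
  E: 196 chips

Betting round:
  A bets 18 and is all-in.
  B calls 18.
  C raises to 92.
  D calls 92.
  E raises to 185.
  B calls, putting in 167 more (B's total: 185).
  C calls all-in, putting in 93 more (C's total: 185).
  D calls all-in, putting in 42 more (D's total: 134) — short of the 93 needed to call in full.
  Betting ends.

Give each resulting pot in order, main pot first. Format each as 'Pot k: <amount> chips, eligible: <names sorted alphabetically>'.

Contributions: A=18, B=185, C=185, D=134, E=185
Pot levels (distinct totals of non-folded players): 18, 134, 185
Layer 1-18: 18 each from A, B, C, D, E = 18*5 = 90 chips; eligible A, B, C, D, E
Layer 19-134: 116 each from B, C, D, E = 116*4 = 464 chips; eligible B, C, D, E
Layer 135-185: 51 each from B, C, E = 51*3 = 153 chips; eligible B, C, E

Pot 1: 90 chips, eligible: A, B, C, D, E
Pot 2: 464 chips, eligible: B, C, D, E
Pot 3: 153 chips, eligible: B, C, E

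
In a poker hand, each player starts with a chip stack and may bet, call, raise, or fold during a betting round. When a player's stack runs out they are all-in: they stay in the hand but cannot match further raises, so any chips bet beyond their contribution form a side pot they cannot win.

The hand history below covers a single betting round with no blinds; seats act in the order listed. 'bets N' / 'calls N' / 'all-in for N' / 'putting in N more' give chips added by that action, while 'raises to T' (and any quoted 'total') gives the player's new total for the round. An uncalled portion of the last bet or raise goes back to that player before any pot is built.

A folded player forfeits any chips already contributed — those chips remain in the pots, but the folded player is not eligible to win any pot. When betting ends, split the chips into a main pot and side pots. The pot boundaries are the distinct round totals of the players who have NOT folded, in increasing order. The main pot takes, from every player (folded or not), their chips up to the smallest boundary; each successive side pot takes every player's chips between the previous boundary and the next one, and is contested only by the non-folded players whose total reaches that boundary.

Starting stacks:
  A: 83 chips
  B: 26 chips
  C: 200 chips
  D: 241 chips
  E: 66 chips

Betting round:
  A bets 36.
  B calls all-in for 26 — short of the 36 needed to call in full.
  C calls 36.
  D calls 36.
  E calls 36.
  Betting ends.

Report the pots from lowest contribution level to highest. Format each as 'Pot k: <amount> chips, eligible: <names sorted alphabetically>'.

Pot 1: 130 chips, eligible: A, B, C, D, E
Pot 2: 40 chips, eligible: A, C, D, E

Derivation:
Contributions: A=36, B=26, C=36, D=36, E=36
Pot levels (distinct totals of non-folded players): 26, 36
Layer 1-26: 26 each from A, B, C, D, E = 26*5 = 130 chips; eligible A, B, C, D, E
Layer 27-36: 10 each from A, C, D, E = 10*4 = 40 chips; eligible A, C, D, E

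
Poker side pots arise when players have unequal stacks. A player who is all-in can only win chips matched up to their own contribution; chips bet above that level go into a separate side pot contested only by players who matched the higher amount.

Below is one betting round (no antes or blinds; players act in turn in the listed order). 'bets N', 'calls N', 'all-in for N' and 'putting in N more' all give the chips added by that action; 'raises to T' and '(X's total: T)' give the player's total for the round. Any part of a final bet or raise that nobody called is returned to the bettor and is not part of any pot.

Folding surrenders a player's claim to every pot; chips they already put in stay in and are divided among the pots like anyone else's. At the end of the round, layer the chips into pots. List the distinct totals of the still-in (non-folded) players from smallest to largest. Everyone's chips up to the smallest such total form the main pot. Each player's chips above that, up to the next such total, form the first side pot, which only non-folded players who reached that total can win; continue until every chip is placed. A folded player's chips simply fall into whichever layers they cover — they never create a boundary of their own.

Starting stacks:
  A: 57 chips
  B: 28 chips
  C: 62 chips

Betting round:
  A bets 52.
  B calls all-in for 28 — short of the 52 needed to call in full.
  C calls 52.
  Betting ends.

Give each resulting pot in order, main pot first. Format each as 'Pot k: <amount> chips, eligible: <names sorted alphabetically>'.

Contributions: A=52, B=28, C=52
Pot levels (distinct totals of non-folded players): 28, 52
Layer 1-28: 28 each from A, B, C = 28*3 = 84 chips; eligible A, B, C
Layer 29-52: 24 each from A, C = 24*2 = 48 chips; eligible A, C

Pot 1: 84 chips, eligible: A, B, C
Pot 2: 48 chips, eligible: A, C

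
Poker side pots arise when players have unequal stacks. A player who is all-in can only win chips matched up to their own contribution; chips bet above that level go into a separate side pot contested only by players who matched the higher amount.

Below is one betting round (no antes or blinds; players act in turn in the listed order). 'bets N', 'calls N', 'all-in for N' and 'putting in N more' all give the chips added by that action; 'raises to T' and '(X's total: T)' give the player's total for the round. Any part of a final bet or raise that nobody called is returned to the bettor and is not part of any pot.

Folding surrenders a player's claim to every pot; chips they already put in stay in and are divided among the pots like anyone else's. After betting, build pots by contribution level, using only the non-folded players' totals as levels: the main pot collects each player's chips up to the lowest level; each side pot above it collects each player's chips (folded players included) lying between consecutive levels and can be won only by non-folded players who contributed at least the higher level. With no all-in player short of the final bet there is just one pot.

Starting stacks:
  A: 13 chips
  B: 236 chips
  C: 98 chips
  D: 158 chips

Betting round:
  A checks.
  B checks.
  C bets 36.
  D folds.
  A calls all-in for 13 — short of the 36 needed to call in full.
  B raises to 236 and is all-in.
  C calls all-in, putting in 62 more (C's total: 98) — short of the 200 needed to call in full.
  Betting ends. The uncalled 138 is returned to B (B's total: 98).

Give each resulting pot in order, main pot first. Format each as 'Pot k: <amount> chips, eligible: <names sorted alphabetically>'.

Contributions (after 138 returned to B): A=13, B=98, C=98
Folded: D
Pot levels (distinct totals of non-folded players): 13, 98
Layer 1-13: 13 each from A, B, C = 13*3 = 39 chips; eligible A, B, C
Layer 14-98: 85 each from B, C = 85*2 = 170 chips; eligible B, C

Pot 1: 39 chips, eligible: A, B, C
Pot 2: 170 chips, eligible: B, C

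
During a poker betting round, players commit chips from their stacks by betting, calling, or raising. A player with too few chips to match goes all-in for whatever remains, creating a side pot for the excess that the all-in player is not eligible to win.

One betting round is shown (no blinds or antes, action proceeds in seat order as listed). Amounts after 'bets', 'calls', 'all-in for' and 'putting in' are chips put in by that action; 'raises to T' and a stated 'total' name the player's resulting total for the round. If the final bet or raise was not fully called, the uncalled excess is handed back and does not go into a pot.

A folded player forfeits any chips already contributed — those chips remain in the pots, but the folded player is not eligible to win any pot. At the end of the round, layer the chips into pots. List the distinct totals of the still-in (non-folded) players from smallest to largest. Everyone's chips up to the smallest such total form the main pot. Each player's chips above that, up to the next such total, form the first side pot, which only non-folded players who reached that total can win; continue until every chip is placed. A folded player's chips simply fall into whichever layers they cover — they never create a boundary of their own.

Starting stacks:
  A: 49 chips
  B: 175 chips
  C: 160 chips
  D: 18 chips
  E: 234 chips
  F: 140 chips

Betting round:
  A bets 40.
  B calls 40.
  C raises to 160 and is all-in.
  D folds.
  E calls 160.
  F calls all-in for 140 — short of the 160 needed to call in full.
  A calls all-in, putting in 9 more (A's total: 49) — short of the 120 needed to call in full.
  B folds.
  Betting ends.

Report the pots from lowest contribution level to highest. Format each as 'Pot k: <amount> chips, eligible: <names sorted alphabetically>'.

Contributions: A=49, B=40, C=160, E=160, F=140
Folded: B, D
Pot levels (distinct totals of non-folded players): 49, 140, 160
Layer 1-49: A 49 + B 40 + C 49 + E 49 + F 49 = 236 chips; eligible A, C, E, F
Layer 50-140: 91 each from C, E, F = 91*3 = 273 chips; eligible C, E, F
Layer 141-160: 20 each from C, E = 20*2 = 40 chips; eligible C, E

Pot 1: 236 chips, eligible: A, C, E, F
Pot 2: 273 chips, eligible: C, E, F
Pot 3: 40 chips, eligible: C, E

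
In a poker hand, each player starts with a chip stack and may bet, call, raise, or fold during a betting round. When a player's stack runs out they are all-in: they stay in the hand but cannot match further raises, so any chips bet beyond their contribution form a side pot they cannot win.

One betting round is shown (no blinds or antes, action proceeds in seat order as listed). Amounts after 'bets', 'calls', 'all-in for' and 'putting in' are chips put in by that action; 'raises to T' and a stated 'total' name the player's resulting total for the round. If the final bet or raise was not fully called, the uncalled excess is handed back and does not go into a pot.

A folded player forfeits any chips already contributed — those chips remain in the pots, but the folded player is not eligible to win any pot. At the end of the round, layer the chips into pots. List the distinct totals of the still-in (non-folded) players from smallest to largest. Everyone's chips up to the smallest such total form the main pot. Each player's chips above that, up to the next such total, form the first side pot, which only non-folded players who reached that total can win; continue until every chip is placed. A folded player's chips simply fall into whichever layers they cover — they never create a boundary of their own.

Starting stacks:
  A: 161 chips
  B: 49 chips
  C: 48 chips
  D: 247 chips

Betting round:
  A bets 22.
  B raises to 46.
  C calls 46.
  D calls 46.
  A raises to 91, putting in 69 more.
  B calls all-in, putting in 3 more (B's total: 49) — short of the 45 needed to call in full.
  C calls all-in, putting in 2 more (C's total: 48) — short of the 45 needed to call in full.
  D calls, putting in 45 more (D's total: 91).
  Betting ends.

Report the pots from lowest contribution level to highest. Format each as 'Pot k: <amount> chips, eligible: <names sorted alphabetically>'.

Contributions: A=91, B=49, C=48, D=91
Pot levels (distinct totals of non-folded players): 48, 49, 91
Layer 1-48: 48 each from A, B, C, D = 48*4 = 192 chips; eligible A, B, C, D
Layer 49-49: 1 each from A, B, D = 1*3 = 3 chips; eligible A, B, D
Layer 50-91: 42 each from A, D = 42*2 = 84 chips; eligible A, D

Pot 1: 192 chips, eligible: A, B, C, D
Pot 2: 3 chips, eligible: A, B, D
Pot 3: 84 chips, eligible: A, D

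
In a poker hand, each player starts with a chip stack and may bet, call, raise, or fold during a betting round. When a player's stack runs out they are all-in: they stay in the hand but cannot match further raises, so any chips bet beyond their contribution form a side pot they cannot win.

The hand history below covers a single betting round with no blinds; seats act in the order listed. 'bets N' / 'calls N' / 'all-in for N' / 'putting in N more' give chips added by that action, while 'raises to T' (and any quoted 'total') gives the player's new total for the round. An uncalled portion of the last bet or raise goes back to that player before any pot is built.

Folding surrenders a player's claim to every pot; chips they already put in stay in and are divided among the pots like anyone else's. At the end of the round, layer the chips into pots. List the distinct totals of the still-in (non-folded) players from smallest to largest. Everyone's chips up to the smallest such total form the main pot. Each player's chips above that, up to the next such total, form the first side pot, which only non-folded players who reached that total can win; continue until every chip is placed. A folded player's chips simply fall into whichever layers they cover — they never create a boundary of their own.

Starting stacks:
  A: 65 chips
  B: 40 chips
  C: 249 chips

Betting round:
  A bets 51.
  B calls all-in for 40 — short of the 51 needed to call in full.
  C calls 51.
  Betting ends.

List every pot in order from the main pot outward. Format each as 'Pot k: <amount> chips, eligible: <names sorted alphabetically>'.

Contributions: A=51, B=40, C=51
Pot levels (distinct totals of non-folded players): 40, 51
Layer 1-40: 40 each from A, B, C = 40*3 = 120 chips; eligible A, B, C
Layer 41-51: 11 each from A, C = 11*2 = 22 chips; eligible A, C

Pot 1: 120 chips, eligible: A, B, C
Pot 2: 22 chips, eligible: A, C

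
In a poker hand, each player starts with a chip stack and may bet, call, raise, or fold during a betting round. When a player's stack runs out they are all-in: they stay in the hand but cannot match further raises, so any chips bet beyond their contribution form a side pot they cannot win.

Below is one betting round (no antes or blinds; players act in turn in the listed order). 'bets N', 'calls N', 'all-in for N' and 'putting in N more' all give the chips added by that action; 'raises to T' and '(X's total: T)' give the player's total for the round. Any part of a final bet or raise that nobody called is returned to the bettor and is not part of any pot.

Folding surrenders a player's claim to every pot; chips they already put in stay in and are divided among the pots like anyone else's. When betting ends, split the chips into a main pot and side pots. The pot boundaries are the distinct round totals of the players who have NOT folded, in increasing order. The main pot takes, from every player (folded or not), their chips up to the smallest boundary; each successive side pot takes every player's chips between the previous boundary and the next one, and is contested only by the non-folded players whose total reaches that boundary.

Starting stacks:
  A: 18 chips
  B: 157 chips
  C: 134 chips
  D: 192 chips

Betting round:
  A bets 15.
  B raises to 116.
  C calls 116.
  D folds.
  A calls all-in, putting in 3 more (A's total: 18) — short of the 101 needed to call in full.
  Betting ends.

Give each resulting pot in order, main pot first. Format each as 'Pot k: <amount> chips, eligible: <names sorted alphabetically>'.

Pot 1: 54 chips, eligible: A, B, C
Pot 2: 196 chips, eligible: B, C

Derivation:
Contributions: A=18, B=116, C=116
Folded: D
Pot levels (distinct totals of non-folded players): 18, 116
Layer 1-18: 18 each from A, B, C = 18*3 = 54 chips; eligible A, B, C
Layer 19-116: 98 each from B, C = 98*2 = 196 chips; eligible B, C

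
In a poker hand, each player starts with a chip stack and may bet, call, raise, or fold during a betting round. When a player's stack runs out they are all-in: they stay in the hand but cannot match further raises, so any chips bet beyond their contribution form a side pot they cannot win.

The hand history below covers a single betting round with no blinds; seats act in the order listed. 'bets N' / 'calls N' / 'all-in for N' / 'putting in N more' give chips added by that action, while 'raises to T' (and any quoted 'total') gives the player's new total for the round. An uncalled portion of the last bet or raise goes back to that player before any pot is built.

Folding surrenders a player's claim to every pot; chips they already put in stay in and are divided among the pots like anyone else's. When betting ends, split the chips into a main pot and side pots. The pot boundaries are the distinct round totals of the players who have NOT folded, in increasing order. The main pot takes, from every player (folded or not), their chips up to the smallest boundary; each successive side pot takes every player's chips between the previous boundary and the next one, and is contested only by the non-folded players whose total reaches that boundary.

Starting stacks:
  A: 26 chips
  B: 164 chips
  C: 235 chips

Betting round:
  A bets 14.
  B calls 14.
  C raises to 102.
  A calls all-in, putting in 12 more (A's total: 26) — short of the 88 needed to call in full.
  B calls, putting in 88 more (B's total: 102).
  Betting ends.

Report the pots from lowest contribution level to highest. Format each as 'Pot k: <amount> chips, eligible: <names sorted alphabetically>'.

Contributions: A=26, B=102, C=102
Pot levels (distinct totals of non-folded players): 26, 102
Layer 1-26: 26 each from A, B, C = 26*3 = 78 chips; eligible A, B, C
Layer 27-102: 76 each from B, C = 76*2 = 152 chips; eligible B, C

Pot 1: 78 chips, eligible: A, B, C
Pot 2: 152 chips, eligible: B, C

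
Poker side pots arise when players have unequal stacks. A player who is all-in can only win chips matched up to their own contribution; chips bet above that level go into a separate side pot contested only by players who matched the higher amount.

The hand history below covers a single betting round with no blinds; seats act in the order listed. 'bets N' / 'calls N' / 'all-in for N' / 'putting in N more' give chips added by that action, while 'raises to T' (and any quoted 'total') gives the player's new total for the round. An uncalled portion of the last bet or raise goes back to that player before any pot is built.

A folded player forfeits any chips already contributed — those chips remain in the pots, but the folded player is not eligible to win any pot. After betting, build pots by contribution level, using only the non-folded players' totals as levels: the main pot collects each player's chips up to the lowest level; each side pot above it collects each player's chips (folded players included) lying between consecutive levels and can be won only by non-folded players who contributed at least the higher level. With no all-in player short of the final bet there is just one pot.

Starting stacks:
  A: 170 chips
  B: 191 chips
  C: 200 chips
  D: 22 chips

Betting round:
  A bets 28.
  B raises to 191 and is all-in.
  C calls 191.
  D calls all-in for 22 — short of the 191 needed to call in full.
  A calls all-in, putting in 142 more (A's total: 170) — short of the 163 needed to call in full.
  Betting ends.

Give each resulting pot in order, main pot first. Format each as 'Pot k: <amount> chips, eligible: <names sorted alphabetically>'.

Pot 1: 88 chips, eligible: A, B, C, D
Pot 2: 444 chips, eligible: A, B, C
Pot 3: 42 chips, eligible: B, C

Derivation:
Contributions: A=170, B=191, C=191, D=22
Pot levels (distinct totals of non-folded players): 22, 170, 191
Layer 1-22: 22 each from A, B, C, D = 22*4 = 88 chips; eligible A, B, C, D
Layer 23-170: 148 each from A, B, C = 148*3 = 444 chips; eligible A, B, C
Layer 171-191: 21 each from B, C = 21*2 = 42 chips; eligible B, C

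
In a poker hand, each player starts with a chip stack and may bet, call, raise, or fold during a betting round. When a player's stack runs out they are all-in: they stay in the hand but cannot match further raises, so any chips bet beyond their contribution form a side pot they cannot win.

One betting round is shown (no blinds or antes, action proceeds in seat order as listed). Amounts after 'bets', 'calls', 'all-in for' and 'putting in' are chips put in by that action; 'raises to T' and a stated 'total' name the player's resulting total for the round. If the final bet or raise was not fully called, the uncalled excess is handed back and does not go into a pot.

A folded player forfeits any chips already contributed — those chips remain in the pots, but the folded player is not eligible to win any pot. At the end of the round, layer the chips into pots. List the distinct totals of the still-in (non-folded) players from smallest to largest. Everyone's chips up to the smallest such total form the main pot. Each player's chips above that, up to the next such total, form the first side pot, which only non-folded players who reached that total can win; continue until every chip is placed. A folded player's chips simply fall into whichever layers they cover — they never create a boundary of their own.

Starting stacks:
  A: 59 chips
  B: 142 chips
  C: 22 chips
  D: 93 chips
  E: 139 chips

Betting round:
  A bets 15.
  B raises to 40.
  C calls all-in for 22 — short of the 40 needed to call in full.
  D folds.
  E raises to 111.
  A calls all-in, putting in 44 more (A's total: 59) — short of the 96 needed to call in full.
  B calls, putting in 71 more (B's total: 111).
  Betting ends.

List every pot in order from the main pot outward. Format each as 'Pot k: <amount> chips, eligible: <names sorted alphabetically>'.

Pot 1: 88 chips, eligible: A, B, C, E
Pot 2: 111 chips, eligible: A, B, E
Pot 3: 104 chips, eligible: B, E

Derivation:
Contributions: A=59, B=111, C=22, E=111
Folded: D
Pot levels (distinct totals of non-folded players): 22, 59, 111
Layer 1-22: 22 each from A, B, C, E = 22*4 = 88 chips; eligible A, B, C, E
Layer 23-59: 37 each from A, B, E = 37*3 = 111 chips; eligible A, B, E
Layer 60-111: 52 each from B, E = 52*2 = 104 chips; eligible B, E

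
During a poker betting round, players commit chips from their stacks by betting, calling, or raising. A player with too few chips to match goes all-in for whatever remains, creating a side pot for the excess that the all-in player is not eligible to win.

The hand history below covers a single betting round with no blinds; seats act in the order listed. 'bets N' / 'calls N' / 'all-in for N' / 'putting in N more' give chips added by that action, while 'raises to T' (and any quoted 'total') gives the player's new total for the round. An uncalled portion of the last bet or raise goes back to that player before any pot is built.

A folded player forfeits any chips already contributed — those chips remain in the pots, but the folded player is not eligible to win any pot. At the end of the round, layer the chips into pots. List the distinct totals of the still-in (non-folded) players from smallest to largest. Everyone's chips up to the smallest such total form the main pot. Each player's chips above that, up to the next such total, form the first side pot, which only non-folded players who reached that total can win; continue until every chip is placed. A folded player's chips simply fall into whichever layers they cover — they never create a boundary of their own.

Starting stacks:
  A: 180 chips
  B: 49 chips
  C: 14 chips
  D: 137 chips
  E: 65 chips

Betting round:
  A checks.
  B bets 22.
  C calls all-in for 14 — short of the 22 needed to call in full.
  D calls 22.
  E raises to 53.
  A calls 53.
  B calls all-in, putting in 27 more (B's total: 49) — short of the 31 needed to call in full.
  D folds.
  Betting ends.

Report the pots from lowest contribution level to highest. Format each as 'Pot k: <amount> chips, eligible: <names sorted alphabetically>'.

Pot 1: 70 chips, eligible: A, B, C, E
Pot 2: 113 chips, eligible: A, B, E
Pot 3: 8 chips, eligible: A, E

Derivation:
Contributions: A=53, B=49, C=14, D=22, E=53
Folded: D
Pot levels (distinct totals of non-folded players): 14, 49, 53
Layer 1-14: 14 each from A, B, C, D, E = 14*5 = 70 chips; eligible A, B, C, E
Layer 15-49: A 35 + B 35 + D 8 + E 35 = 113 chips; eligible A, B, E
Layer 50-53: 4 each from A, E = 4*2 = 8 chips; eligible A, E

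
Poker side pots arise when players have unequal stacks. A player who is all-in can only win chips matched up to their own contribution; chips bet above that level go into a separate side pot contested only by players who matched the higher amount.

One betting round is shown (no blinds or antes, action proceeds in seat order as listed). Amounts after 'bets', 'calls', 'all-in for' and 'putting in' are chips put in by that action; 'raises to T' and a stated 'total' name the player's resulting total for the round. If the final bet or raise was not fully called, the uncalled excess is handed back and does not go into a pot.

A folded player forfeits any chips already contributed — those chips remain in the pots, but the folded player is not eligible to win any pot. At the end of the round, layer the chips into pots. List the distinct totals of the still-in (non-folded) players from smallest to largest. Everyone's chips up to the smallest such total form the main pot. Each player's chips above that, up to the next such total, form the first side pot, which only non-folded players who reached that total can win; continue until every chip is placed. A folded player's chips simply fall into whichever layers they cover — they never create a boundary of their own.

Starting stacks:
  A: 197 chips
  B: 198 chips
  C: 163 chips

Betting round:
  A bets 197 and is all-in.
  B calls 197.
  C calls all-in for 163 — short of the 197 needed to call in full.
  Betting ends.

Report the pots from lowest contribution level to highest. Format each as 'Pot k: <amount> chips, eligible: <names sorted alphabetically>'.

Contributions: A=197, B=197, C=163
Pot levels (distinct totals of non-folded players): 163, 197
Layer 1-163: 163 each from A, B, C = 163*3 = 489 chips; eligible A, B, C
Layer 164-197: 34 each from A, B = 34*2 = 68 chips; eligible A, B

Pot 1: 489 chips, eligible: A, B, C
Pot 2: 68 chips, eligible: A, B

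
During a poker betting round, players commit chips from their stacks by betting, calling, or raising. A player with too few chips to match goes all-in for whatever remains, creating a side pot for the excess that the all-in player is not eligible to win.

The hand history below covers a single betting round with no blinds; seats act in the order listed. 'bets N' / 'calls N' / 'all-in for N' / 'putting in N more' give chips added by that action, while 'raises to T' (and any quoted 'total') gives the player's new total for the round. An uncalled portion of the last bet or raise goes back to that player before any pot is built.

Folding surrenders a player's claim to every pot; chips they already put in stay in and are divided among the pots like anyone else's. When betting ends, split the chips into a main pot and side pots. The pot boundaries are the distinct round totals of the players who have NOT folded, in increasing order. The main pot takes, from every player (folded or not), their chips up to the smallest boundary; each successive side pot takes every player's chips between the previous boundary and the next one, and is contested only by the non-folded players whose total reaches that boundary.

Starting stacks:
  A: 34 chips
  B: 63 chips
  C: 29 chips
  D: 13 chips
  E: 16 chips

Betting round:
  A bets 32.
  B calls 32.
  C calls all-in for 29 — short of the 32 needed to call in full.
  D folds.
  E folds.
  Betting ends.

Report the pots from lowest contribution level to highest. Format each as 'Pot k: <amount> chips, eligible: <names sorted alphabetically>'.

Contributions: A=32, B=32, C=29
Folded: D, E
Pot levels (distinct totals of non-folded players): 29, 32
Layer 1-29: 29 each from A, B, C = 29*3 = 87 chips; eligible A, B, C
Layer 30-32: 3 each from A, B = 3*2 = 6 chips; eligible A, B

Pot 1: 87 chips, eligible: A, B, C
Pot 2: 6 chips, eligible: A, B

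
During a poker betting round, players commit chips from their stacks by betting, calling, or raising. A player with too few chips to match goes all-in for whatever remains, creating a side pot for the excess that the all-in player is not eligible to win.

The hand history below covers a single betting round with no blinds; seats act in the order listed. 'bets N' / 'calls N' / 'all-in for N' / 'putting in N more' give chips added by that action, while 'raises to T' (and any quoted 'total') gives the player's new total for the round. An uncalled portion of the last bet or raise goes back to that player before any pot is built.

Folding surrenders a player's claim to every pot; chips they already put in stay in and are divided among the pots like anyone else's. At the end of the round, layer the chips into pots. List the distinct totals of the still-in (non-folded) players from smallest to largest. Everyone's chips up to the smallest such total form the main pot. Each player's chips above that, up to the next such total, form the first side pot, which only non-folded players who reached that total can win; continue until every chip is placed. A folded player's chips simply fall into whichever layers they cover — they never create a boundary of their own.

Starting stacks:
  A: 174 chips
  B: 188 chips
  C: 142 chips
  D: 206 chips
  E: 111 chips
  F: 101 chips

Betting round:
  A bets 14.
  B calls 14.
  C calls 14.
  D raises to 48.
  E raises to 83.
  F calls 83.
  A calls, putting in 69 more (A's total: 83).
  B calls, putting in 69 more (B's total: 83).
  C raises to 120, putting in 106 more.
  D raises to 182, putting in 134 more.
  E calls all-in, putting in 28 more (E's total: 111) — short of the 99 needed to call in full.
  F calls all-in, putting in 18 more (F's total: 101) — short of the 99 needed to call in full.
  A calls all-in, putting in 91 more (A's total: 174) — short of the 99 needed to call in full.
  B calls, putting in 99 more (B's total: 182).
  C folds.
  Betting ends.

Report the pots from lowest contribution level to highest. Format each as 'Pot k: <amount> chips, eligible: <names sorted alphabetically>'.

Pot 1: 606 chips, eligible: A, B, D, E, F
Pot 2: 50 chips, eligible: A, B, D, E
Pot 3: 198 chips, eligible: A, B, D
Pot 4: 16 chips, eligible: B, D

Derivation:
Contributions: A=174, B=182, C=120, D=182, E=111, F=101
Folded: C
Pot levels (distinct totals of non-folded players): 101, 111, 174, 182
Layer 1-101: 101 each from A, B, C, D, E, F = 101*6 = 606 chips; eligible A, B, D, E, F
Layer 102-111: 10 each from A, B, C, D, E = 10*5 = 50 chips; eligible A, B, D, E
Layer 112-174: A 63 + B 63 + C 9 + D 63 = 198 chips; eligible A, B, D
Layer 175-182: 8 each from B, D = 8*2 = 16 chips; eligible B, D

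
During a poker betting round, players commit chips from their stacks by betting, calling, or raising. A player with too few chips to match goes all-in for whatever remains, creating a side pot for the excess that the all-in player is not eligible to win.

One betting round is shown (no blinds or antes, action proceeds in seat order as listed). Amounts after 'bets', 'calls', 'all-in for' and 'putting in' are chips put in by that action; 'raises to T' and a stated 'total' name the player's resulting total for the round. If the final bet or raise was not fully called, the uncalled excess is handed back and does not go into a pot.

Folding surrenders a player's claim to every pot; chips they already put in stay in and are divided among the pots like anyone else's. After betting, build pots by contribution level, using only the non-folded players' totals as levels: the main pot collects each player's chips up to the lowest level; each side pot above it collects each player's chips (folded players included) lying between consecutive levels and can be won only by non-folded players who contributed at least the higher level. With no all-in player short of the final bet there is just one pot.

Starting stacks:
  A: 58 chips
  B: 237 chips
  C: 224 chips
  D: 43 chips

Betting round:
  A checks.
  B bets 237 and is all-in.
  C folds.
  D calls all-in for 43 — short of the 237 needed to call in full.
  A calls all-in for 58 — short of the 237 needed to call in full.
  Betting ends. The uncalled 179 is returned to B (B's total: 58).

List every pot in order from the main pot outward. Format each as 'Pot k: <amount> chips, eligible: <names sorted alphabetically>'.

Contributions (after 179 returned to B): A=58, B=58, D=43
Folded: C
Pot levels (distinct totals of non-folded players): 43, 58
Layer 1-43: 43 each from A, B, D = 43*3 = 129 chips; eligible A, B, D
Layer 44-58: 15 each from A, B = 15*2 = 30 chips; eligible A, B

Pot 1: 129 chips, eligible: A, B, D
Pot 2: 30 chips, eligible: A, B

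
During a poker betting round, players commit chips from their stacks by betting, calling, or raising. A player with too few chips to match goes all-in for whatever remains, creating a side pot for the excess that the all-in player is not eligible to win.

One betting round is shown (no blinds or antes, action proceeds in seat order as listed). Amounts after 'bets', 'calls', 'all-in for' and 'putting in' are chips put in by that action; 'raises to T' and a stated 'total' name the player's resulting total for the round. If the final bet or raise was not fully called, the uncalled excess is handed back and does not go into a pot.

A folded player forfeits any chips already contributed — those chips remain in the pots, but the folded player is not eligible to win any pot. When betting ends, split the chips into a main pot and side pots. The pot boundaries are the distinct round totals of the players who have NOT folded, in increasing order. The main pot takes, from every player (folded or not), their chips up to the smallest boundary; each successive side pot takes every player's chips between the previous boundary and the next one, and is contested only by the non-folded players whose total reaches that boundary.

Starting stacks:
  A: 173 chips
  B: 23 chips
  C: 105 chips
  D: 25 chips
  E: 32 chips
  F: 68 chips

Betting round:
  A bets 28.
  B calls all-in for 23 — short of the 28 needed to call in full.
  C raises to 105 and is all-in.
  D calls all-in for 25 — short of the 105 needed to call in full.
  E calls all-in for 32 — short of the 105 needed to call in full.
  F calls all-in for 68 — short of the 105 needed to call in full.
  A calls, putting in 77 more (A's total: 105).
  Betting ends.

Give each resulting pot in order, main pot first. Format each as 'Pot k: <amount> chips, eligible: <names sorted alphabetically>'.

Pot 1: 138 chips, eligible: A, B, C, D, E, F
Pot 2: 10 chips, eligible: A, C, D, E, F
Pot 3: 28 chips, eligible: A, C, E, F
Pot 4: 108 chips, eligible: A, C, F
Pot 5: 74 chips, eligible: A, C

Derivation:
Contributions: A=105, B=23, C=105, D=25, E=32, F=68
Pot levels (distinct totals of non-folded players): 23, 25, 32, 68, 105
Layer 1-23: 23 each from A, B, C, D, E, F = 23*6 = 138 chips; eligible A, B, C, D, E, F
Layer 24-25: 2 each from A, C, D, E, F = 2*5 = 10 chips; eligible A, C, D, E, F
Layer 26-32: 7 each from A, C, E, F = 7*4 = 28 chips; eligible A, C, E, F
Layer 33-68: 36 each from A, C, F = 36*3 = 108 chips; eligible A, C, F
Layer 69-105: 37 each from A, C = 37*2 = 74 chips; eligible A, C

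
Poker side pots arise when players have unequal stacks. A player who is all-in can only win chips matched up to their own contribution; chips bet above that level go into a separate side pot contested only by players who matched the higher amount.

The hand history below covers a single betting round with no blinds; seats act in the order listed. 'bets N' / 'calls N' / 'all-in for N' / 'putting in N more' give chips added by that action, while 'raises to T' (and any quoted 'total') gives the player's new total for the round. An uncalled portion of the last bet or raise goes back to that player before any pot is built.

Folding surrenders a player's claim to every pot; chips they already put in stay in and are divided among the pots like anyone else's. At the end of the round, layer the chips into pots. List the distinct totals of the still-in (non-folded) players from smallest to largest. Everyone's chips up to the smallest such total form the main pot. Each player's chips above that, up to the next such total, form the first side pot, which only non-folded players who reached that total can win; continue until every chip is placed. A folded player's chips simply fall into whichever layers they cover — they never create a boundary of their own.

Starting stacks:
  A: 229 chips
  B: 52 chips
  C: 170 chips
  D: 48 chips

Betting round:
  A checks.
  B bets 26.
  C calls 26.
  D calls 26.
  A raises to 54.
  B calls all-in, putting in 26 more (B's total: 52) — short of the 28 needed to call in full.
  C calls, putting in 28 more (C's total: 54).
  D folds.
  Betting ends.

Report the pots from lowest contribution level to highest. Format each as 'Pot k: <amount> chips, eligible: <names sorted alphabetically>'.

Contributions: A=54, B=52, C=54, D=26
Folded: D
Pot levels (distinct totals of non-folded players): 52, 54
Layer 1-52: A 52 + B 52 + C 52 + D 26 = 182 chips; eligible A, B, C
Layer 53-54: 2 each from A, C = 2*2 = 4 chips; eligible A, C

Pot 1: 182 chips, eligible: A, B, C
Pot 2: 4 chips, eligible: A, C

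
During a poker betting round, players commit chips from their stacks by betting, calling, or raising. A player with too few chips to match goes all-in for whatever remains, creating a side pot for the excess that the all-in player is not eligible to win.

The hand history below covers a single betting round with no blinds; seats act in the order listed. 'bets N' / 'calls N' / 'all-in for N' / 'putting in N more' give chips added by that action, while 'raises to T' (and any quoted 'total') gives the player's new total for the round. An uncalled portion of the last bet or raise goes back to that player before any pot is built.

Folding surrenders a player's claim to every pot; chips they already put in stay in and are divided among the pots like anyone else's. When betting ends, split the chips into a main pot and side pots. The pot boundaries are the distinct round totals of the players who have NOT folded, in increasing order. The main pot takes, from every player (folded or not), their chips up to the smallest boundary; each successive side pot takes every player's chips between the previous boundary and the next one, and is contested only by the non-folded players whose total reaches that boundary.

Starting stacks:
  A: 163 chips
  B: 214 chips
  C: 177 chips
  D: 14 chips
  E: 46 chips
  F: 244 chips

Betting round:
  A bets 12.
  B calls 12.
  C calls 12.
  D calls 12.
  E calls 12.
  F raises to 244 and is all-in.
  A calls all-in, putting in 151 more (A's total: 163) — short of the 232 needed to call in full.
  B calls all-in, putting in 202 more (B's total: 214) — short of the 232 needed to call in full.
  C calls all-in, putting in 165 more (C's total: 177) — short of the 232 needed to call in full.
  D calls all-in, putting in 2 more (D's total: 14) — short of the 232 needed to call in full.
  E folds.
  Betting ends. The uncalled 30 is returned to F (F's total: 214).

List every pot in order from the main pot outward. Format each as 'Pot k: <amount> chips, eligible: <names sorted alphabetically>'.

Contributions (after 30 returned to F): A=163, B=214, C=177, D=14, E=12, F=214
Folded: E
Pot levels (distinct totals of non-folded players): 14, 163, 177, 214
Layer 1-14: A 14 + B 14 + C 14 + D 14 + E 12 + F 14 = 82 chips; eligible A, B, C, D, F
Layer 15-163: 149 each from A, B, C, F = 149*4 = 596 chips; eligible A, B, C, F
Layer 164-177: 14 each from B, C, F = 14*3 = 42 chips; eligible B, C, F
Layer 178-214: 37 each from B, F = 37*2 = 74 chips; eligible B, F

Pot 1: 82 chips, eligible: A, B, C, D, F
Pot 2: 596 chips, eligible: A, B, C, F
Pot 3: 42 chips, eligible: B, C, F
Pot 4: 74 chips, eligible: B, F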